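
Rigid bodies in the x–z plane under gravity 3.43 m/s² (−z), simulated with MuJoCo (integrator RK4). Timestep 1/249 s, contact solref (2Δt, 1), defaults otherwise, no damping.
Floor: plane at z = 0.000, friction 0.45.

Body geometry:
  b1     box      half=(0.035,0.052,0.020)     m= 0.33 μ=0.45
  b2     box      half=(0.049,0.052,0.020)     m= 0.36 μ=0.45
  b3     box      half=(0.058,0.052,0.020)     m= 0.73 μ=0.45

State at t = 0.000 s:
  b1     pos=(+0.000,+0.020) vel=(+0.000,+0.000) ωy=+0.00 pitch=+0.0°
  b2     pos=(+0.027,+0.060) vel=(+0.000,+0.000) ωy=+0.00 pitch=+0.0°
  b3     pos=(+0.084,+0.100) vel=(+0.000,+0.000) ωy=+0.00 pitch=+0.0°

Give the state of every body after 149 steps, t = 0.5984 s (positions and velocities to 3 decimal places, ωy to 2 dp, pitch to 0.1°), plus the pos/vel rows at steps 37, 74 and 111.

State at t = 0.5984 s:
  b1     pos=(-0.001,+0.020) vel=(+0.000,+0.000) ωy=+0.00 pitch=+0.0°
  b2     pos=(+0.050,+0.052) vel=(+0.000,+0.000) ωy=-0.01 pitch=+58.0°
  b3     pos=(+0.115,+0.053) vel=(+0.000,+0.000) ωy=-0.01 pitch=+41.4°

Key-timestep trajectory:
   step    t(s)  b1.x    b1.z    b1.vx   b1.vz   b2.x    b2.z    b2.vx   b2.vz   b3.x    b3.z    b3.vx   b3.vz 
     37  0.1486   +0.000  +0.020  +0.000  +0.000   +0.032  +0.061  +0.068  +0.012   +0.096  +0.087  +0.154  -0.195
     74  0.2972   +0.000  +0.020  -0.002  +0.001   +0.046  +0.058  +0.086  -0.054   +0.114  +0.053  +0.035  +0.019
    111  0.4458   +0.000  +0.020  -0.012  -0.006   +0.050  +0.052  -0.012  -0.002   +0.115  +0.053  -0.010  -0.009


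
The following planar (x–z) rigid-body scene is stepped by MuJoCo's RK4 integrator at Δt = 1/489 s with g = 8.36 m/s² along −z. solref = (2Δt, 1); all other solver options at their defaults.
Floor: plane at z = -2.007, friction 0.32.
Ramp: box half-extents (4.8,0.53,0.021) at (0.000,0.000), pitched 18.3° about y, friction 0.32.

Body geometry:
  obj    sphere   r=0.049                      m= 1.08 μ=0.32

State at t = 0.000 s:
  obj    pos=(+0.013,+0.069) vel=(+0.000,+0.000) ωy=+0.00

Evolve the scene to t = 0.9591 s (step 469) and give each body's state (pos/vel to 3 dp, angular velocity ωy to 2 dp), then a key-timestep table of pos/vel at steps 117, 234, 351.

State at t = 0.9591 s:
  obj    pos=(+0.832,-0.201) vel=(+1.707,-0.565) ωy=+36.70

Key-timestep trajectory:
   step    t(s)  obj.x    obj.z    obj.vx   obj.vz 
    117  0.2393   +0.064  +0.053  +0.426  -0.141
    234  0.4785   +0.217  +0.002  +0.852  -0.282
    351  0.7178   +0.472  -0.082  +1.278  -0.423


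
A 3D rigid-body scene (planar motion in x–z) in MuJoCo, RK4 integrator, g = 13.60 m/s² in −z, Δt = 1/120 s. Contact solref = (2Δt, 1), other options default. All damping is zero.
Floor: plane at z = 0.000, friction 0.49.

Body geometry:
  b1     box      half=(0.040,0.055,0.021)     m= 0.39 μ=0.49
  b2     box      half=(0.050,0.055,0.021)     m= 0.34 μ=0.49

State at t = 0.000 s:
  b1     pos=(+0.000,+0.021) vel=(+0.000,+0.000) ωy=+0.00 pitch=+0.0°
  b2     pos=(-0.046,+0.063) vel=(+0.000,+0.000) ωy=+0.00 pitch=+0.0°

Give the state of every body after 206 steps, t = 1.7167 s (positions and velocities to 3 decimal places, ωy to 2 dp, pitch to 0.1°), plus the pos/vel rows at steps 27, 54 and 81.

State at t = 1.7167 s:
  b1     pos=(+0.000,+0.021) vel=(+0.000,+0.000) ωy=+0.00 pitch=+0.0°
  b2     pos=(-0.096,+0.050) vel=(+0.000,+0.000) ωy=+0.00 pitch=-90.0°

Key-timestep trajectory:
   step    t(s)  b1.x    b1.z    b1.vx   b1.vz   b2.x    b2.z    b2.vx   b2.vz 
     27  0.2250   +0.000  +0.021  +0.000  +0.000   -0.072  +0.054  -0.105  +0.025
     54  0.4500   +0.000  +0.021  +0.000  +0.000   -0.104  +0.052  -0.063  +0.028
     81  0.6750   +0.000  +0.021  +0.000  +0.000   -0.098  +0.050  -0.104  +0.016


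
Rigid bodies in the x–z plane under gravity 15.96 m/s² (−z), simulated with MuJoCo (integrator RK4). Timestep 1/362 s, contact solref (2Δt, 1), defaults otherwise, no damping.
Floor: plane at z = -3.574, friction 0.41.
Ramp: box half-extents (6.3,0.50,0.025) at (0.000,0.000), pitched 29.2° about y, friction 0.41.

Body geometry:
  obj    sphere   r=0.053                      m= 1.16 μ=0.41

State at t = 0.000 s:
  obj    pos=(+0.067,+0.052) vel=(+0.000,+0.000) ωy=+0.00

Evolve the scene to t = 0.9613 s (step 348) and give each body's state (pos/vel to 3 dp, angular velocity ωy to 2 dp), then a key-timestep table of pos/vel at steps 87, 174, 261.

State at t = 0.9613 s:
  obj    pos=(+2.310,-1.202) vel=(+4.667,-2.608) ωy=+100.87

Key-timestep trajectory:
   step    t(s)  obj.x    obj.z    obj.vx   obj.vz 
     87  0.2403   +0.207  -0.026  +1.167  -0.652
    174  0.4807   +0.628  -0.262  +2.334  -1.304
    261  0.7210   +1.329  -0.653  +3.500  -1.956


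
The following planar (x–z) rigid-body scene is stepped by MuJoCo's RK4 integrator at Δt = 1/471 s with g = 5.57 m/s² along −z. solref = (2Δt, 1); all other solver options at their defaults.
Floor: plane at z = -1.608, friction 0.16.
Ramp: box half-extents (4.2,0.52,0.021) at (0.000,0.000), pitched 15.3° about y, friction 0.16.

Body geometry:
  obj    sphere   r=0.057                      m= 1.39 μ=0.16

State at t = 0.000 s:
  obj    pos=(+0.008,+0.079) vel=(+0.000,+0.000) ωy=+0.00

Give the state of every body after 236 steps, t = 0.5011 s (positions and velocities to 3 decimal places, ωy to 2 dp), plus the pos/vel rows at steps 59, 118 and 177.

State at t = 0.5011 s:
  obj    pos=(+0.135,+0.044) vel=(+0.507,-0.139) ωy=+9.23

Key-timestep trajectory:
   step    t(s)  obj.x    obj.z    obj.vx   obj.vz 
     59  0.1253   +0.016  +0.077  +0.127  -0.035
    118  0.2505   +0.040  +0.070  +0.254  -0.069
    177  0.3758   +0.079  +0.059  +0.381  -0.104


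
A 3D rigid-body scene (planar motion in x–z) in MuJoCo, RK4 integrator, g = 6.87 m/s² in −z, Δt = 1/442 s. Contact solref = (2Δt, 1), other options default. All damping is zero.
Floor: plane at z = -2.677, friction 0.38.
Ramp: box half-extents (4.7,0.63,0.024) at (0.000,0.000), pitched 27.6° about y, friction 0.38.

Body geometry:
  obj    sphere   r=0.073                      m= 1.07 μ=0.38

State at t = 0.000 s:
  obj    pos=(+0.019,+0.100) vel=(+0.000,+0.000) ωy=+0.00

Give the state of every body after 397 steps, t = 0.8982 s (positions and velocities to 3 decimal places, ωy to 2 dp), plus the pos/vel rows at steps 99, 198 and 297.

State at t = 0.8982 s:
  obj    pos=(+0.832,-0.325) vel=(+1.810,-0.946) ωy=+27.97

Key-timestep trajectory:
   step    t(s)  obj.x    obj.z    obj.vx   obj.vz 
     99  0.2240   +0.069  +0.073  +0.451  -0.236
    198  0.4480   +0.221  -0.006  +0.903  -0.472
    297  0.6719   +0.474  -0.138  +1.354  -0.708


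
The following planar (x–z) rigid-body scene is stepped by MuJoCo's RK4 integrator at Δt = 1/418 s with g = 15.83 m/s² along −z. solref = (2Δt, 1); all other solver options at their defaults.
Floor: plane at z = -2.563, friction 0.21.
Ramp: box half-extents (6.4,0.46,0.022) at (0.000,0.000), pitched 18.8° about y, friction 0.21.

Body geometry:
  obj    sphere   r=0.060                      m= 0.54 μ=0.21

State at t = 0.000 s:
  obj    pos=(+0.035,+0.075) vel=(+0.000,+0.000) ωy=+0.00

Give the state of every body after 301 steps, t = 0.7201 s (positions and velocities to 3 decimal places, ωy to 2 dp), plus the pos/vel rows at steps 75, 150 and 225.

State at t = 0.7201 s:
  obj    pos=(+0.929,-0.230) vel=(+2.484,-0.846) ωy=+43.73

Key-timestep trajectory:
   step    t(s)  obj.x    obj.z    obj.vx   obj.vz 
     75  0.1794   +0.090  +0.056  +0.619  -0.211
    150  0.3589   +0.257  -0.001  +1.238  -0.421
    225  0.5383   +0.535  -0.095  +1.857  -0.632


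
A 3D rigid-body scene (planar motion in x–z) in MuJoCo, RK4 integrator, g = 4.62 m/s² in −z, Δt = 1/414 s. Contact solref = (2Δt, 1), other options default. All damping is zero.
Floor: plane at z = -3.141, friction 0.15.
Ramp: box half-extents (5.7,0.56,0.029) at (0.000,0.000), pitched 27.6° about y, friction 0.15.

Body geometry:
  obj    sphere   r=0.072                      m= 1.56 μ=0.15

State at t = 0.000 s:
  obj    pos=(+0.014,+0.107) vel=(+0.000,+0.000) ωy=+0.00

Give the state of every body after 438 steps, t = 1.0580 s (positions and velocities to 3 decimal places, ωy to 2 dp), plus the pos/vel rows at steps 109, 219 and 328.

State at t = 1.0580 s:
  obj    pos=(+0.773,-0.290) vel=(+1.434,-0.749) ωy=+22.46

Key-timestep trajectory:
   step    t(s)  obj.x    obj.z    obj.vx   obj.vz 
    109  0.2633   +0.061  +0.082  +0.356  -0.191
    219  0.5290   +0.204  +0.007  +0.717  -0.374
    328  0.7923   +0.439  -0.116  +1.074  -0.561


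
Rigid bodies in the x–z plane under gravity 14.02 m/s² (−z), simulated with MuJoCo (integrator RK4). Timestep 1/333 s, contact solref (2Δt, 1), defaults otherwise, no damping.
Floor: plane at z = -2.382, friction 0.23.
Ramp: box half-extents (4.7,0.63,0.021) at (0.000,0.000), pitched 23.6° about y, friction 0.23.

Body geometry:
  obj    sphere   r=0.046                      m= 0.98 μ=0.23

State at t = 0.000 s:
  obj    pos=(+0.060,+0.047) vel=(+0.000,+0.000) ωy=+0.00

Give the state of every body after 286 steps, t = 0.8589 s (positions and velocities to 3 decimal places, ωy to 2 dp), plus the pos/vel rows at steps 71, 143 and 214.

State at t = 0.8589 s:
  obj    pos=(+1.415,-0.545) vel=(+3.155,-1.379) ωy=+74.85

Key-timestep trajectory:
   step    t(s)  obj.x    obj.z    obj.vx   obj.vz 
     71  0.2132   +0.144  +0.010  +0.783  -0.342
    143  0.4294   +0.399  -0.101  +1.578  -0.689
    214  0.6426   +0.819  -0.285  +2.361  -1.032


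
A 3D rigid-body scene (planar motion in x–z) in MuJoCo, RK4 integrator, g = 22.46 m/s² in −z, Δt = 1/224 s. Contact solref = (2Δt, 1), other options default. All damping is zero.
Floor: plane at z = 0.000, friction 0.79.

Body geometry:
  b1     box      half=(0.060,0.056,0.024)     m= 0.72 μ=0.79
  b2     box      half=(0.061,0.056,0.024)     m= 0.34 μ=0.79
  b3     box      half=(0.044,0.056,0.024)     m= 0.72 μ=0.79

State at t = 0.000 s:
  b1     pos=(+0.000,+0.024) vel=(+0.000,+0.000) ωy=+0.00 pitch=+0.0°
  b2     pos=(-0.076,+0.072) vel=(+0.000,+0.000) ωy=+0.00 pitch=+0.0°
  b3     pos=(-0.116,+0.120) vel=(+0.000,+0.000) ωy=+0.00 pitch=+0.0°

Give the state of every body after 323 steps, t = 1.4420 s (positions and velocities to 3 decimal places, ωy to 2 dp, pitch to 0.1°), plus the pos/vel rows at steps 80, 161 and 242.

State at t = 1.4420 s:
  b1     pos=(+0.000,+0.024) vel=(+0.000,+0.000) ωy=+0.00 pitch=+0.0°
  b2     pos=(-0.196,+0.057) vel=(+0.001,-0.001) ωy=-0.02 pitch=-141.0°
  b3     pos=(-0.267,+0.024) vel=(+0.000,+0.000) ωy=+0.00 pitch=+180.0°

Key-timestep trajectory:
   step    t(s)  b1.x    b1.z    b1.vx   b1.vz   b2.x    b2.z    b2.vx   b2.vz   b3.x    b3.z    b3.vx   b3.vz 
     80  0.3571   +0.000  +0.024  +0.000  +0.000   -0.197  +0.057  -0.027  +0.011   -0.267  +0.024  -0.001  +0.000
    161  0.7188   +0.000  +0.024  +0.000  +0.000   -0.196  +0.057  +0.001  -0.001   -0.267  +0.024  +0.000  +0.000
    242  1.0804   +0.000  +0.024  +0.000  +0.000   -0.196  +0.057  +0.001  -0.001   -0.267  +0.024  +0.000  +0.000


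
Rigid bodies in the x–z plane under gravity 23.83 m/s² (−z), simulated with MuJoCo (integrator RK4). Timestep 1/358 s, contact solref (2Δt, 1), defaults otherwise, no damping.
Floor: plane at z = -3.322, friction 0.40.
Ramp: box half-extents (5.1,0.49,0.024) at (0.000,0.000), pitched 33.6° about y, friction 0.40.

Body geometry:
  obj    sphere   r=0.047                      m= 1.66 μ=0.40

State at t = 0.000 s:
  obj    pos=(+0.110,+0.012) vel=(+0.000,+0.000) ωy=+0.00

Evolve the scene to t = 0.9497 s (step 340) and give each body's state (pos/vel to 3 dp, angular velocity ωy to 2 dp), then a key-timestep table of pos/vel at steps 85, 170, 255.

State at t = 0.9497 s:
  obj    pos=(+3.648,-2.339) vel=(+7.451,-4.951) ωy=+190.32

Key-timestep trajectory:
   step    t(s)  obj.x    obj.z    obj.vx   obj.vz 
     85  0.2374   +0.331  -0.135  +1.863  -1.238
    170  0.4749   +0.995  -0.576  +3.726  -2.475
    255  0.7123   +2.100  -1.310  +5.588  -3.713


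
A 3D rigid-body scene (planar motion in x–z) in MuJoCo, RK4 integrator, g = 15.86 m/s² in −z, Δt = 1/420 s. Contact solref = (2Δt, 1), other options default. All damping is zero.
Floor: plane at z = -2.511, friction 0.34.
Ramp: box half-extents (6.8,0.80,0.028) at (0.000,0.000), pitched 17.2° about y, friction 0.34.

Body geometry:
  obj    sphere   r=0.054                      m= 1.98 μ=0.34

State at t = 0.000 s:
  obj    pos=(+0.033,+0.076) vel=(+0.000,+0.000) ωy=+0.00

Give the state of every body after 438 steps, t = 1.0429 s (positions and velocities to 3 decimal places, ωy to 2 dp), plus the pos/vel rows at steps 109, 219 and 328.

State at t = 1.0429 s:
  obj    pos=(+1.773,-0.463) vel=(+3.337,-1.033) ωy=+64.69

Key-timestep trajectory:
   step    t(s)  obj.x    obj.z    obj.vx   obj.vz 
    109  0.2595   +0.141  +0.042  +0.831  -0.257
    219  0.5214   +0.468  -0.059  +1.669  -0.517
    328  0.7810   +1.009  -0.226  +2.499  -0.774


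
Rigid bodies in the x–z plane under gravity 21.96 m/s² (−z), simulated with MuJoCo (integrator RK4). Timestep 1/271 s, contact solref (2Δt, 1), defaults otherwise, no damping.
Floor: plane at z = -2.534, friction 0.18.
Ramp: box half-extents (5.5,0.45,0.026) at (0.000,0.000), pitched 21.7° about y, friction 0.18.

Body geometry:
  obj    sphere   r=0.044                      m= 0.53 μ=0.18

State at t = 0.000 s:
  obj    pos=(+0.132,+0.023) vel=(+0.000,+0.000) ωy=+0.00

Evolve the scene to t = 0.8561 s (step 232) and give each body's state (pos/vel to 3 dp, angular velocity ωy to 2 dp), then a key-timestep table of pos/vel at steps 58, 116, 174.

State at t = 0.8561 s:
  obj    pos=(+2.107,-0.763) vel=(+4.613,-1.836) ωy=+112.82

Key-timestep trajectory:
   step    t(s)  obj.x    obj.z    obj.vx   obj.vz 
     58  0.2140   +0.255  -0.026  +1.154  -0.459
    116  0.4280   +0.626  -0.174  +2.307  -0.918
    174  0.6421   +1.243  -0.419  +3.460  -1.377


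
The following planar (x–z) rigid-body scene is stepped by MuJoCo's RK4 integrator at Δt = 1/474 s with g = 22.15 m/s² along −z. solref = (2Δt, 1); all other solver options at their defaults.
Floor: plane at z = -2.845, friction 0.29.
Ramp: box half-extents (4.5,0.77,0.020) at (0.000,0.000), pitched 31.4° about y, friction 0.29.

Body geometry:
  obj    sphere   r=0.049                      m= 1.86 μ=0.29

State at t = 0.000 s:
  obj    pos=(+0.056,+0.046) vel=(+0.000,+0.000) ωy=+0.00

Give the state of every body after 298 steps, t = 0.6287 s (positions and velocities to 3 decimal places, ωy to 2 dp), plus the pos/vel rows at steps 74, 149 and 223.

State at t = 0.6287 s:
  obj    pos=(+1.447,-0.802) vel=(+4.424,-2.700) ωy=+105.75

Key-timestep trajectory:
   step    t(s)  obj.x    obj.z    obj.vx   obj.vz 
     74  0.1561   +0.142  -0.006  +1.099  -0.671
    149  0.3143   +0.404  -0.166  +2.212  -1.350
    223  0.4705   +0.835  -0.429  +3.310  -2.021


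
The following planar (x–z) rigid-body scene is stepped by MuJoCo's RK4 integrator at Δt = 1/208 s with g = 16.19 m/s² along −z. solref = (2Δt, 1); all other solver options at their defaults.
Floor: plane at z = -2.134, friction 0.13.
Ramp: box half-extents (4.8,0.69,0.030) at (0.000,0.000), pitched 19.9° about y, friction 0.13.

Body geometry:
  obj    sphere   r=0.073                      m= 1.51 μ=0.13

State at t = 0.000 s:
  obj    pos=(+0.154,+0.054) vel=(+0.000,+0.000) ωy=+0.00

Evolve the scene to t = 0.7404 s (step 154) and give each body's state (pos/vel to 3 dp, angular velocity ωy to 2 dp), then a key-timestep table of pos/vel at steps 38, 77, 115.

State at t = 0.7404 s:
  obj    pos=(+1.169,-0.314) vel=(+2.741,-0.992) ωy=+39.91

Key-timestep trajectory:
   step    t(s)  obj.x    obj.z    obj.vx   obj.vz 
     38  0.1827   +0.216  +0.031  +0.676  -0.245
     77  0.3702   +0.408  -0.038  +1.370  -0.496
    115  0.5529   +0.720  -0.151  +2.047  -0.741


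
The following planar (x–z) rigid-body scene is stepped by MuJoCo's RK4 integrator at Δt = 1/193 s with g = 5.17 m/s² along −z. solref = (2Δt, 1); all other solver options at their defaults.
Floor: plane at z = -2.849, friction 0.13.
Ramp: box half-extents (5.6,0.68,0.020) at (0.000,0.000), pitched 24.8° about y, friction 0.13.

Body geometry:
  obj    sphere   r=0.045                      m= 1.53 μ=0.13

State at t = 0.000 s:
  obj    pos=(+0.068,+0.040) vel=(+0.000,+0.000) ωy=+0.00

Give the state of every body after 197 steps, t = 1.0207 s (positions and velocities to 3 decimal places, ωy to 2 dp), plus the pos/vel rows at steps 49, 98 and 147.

State at t = 1.0207 s:
  obj    pos=(+0.806,-0.301) vel=(+1.446,-0.664) ωy=+34.57

Key-timestep trajectory:
   step    t(s)  obj.x    obj.z    obj.vx   obj.vz 
     49  0.2539   +0.114  +0.019  +0.360  -0.165
     98  0.5078   +0.251  -0.044  +0.719  -0.333
    147  0.7617   +0.479  -0.150  +1.076  -0.506


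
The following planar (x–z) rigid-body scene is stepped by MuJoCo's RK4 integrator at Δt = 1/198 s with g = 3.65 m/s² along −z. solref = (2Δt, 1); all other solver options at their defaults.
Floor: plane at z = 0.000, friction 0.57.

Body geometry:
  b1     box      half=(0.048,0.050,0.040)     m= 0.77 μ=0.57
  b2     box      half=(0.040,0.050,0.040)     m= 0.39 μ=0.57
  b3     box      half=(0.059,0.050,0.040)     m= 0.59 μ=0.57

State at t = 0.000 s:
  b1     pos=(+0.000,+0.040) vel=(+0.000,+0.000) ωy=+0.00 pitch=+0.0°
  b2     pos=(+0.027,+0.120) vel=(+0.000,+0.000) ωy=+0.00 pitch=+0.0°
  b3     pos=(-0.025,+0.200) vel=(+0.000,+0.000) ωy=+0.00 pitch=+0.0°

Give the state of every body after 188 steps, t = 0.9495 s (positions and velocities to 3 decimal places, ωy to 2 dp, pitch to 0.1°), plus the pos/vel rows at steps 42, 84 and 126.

State at t = 0.9495 s:
  b1     pos=(+0.000,+0.040) vel=(+0.000,+0.000) ωy=+0.00 pitch=+0.0°
  b2     pos=(+0.027,+0.120) vel=(+0.000,+0.000) ωy=+0.00 pitch=+0.0°
  b3     pos=(-0.197,+0.040) vel=(+0.000,+0.000) ωy=+0.00 pitch=+180.0°

Key-timestep trajectory:
   step    t(s)  b1.x    b1.z    b1.vx   b1.vz   b2.x    b2.z    b2.vx   b2.vz   b3.x    b3.z    b3.vx   b3.vz 
     42  0.2121   +0.000  +0.040  +0.000  +0.000   +0.027  +0.120  +0.000  +0.000   -0.037  +0.194  -0.122  -0.093
     84  0.4242   +0.000  +0.040  +0.000  +0.000   +0.027  +0.120  +0.000  +0.000   -0.076  +0.142  -0.340  -0.158
    126  0.6364   +0.000  +0.040  +0.000  +0.000   +0.027  +0.120  +0.000  +0.000   -0.155  +0.053  -0.560  -0.312


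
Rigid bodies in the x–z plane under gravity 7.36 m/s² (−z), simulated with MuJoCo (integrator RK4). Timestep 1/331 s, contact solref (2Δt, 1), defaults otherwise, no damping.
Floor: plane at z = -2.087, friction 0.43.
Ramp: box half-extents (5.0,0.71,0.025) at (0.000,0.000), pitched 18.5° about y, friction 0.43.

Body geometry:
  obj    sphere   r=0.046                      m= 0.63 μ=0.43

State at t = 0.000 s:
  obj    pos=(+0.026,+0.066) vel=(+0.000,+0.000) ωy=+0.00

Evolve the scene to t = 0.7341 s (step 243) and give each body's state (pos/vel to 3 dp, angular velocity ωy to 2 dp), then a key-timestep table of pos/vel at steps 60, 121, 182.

State at t = 0.7341 s:
  obj    pos=(+0.452,-0.076) vel=(+1.161,-0.389) ωy=+26.62

Key-timestep trajectory:
   step    t(s)  obj.x    obj.z    obj.vx   obj.vz 
     60  0.1813   +0.052  +0.057  +0.287  -0.096
    121  0.3656   +0.132  +0.031  +0.578  -0.194
    182  0.5498   +0.265  -0.014  +0.870  -0.291


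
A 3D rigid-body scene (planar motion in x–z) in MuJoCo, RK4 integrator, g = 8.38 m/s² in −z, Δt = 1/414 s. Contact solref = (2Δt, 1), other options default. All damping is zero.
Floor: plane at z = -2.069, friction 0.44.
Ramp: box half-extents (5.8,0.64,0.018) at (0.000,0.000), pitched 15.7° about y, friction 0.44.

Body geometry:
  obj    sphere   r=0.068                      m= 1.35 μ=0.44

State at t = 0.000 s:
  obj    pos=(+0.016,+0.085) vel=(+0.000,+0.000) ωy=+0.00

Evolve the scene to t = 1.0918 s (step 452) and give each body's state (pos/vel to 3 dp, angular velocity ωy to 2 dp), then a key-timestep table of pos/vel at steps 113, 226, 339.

State at t = 1.0918 s:
  obj    pos=(+0.945,-0.176) vel=(+1.702,-0.479) ωy=+26.00

Key-timestep trajectory:
   step    t(s)  obj.x    obj.z    obj.vx   obj.vz 
    113  0.2729   +0.074  +0.069  +0.426  -0.120
    226  0.5459   +0.248  +0.020  +0.851  -0.239
    339  0.8188   +0.539  -0.062  +1.277  -0.359


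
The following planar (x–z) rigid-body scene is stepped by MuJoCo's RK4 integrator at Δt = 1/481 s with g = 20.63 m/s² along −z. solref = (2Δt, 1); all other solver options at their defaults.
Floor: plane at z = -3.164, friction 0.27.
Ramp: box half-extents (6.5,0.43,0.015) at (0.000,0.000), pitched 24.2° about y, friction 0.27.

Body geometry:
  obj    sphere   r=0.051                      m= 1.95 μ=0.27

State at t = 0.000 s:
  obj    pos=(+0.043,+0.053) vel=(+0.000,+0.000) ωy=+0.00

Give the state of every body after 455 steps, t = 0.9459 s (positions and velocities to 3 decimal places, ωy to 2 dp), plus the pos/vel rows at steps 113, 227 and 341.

State at t = 0.9459 s:
  obj    pos=(+2.508,-1.055) vel=(+5.212,-2.342) ωy=+112.03

Key-timestep trajectory:
   step    t(s)  obj.x    obj.z    obj.vx   obj.vz 
    113  0.2349   +0.195  -0.015  +1.295  -0.582
    227  0.4719   +0.657  -0.223  +2.600  -1.169
    341  0.7089   +1.428  -0.569  +3.906  -1.755


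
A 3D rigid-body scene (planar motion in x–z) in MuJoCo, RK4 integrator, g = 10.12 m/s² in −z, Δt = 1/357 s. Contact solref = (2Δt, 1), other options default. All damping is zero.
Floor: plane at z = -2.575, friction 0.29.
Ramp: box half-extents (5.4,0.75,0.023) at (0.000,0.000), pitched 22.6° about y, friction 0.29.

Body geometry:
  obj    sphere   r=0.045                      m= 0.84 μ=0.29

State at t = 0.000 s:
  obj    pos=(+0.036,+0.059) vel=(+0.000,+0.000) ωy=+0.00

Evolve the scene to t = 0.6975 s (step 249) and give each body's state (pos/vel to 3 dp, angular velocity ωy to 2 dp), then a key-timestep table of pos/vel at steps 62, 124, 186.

State at t = 0.6975 s:
  obj    pos=(+0.660,-0.201) vel=(+1.789,-0.745) ωy=+43.05

Key-timestep trajectory:
   step    t(s)  obj.x    obj.z    obj.vx   obj.vz 
     62  0.1737   +0.075  +0.043  +0.445  -0.185
    124  0.3473   +0.191  -0.006  +0.891  -0.371
    186  0.5210   +0.384  -0.086  +1.336  -0.556


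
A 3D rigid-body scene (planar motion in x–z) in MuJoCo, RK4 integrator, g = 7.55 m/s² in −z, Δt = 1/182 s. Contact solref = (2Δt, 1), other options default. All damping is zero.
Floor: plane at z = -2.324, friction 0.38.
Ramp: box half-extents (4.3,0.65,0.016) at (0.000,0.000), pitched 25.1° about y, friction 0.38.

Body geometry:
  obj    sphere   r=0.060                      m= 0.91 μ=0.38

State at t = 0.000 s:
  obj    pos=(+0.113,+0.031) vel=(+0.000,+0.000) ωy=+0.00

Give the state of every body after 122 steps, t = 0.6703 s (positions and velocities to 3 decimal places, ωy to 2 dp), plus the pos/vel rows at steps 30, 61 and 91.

State at t = 0.6703 s:
  obj    pos=(+0.579,-0.187) vel=(+1.389,-0.651) ωy=+25.55

Key-timestep trajectory:
   step    t(s)  obj.x    obj.z    obj.vx   obj.vz 
     30  0.1648   +0.141  +0.018  +0.342  -0.160
     61  0.3352   +0.229  -0.024  +0.694  -0.325
     91  0.5000   +0.372  -0.090  +1.036  -0.485


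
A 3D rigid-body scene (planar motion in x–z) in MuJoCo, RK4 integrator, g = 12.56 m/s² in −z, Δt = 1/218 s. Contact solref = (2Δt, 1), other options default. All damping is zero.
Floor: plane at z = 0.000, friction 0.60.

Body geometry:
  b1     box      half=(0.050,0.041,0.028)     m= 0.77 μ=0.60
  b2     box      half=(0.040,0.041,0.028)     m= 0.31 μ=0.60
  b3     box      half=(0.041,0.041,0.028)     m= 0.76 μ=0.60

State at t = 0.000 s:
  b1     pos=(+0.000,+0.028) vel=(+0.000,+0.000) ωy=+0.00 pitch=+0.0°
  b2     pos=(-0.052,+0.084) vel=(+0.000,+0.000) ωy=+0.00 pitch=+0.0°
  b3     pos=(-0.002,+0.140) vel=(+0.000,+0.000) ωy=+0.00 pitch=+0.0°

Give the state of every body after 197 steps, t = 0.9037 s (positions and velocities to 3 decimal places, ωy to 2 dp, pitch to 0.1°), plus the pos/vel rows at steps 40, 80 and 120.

State at t = 0.9037 s:
  b1     pos=(+0.000,+0.028) vel=(+0.000,+0.000) ωy=+0.00 pitch=+0.0°
  b2     pos=(-0.089,+0.040) vel=(+0.000,+0.000) ωy=+0.00 pitch=-90.0°
  b3     pos=(+0.106,+0.028) vel=(+0.000,+0.000) ωy=+0.00 pitch=+180.0°

Key-timestep trajectory:
   step    t(s)  b1.x    b1.z    b1.vx   b1.vz   b2.x    b2.z    b2.vx   b2.vz   b3.x    b3.z    b3.vx   b3.vz 
     40  0.1835   +0.000  +0.028  +0.000  +0.001   -0.053  +0.084  -0.030  -0.002   +0.034  +0.099  +0.524  -0.191
     80  0.3670   +0.000  +0.028  +0.000  +0.000   -0.079  +0.061  -0.249  -0.619   +0.106  +0.026  -0.068  +0.097
    120  0.5505   +0.000  +0.028  +0.000  +0.000   -0.094  +0.043  +0.202  -0.102   +0.106  +0.028  +0.000  +0.000


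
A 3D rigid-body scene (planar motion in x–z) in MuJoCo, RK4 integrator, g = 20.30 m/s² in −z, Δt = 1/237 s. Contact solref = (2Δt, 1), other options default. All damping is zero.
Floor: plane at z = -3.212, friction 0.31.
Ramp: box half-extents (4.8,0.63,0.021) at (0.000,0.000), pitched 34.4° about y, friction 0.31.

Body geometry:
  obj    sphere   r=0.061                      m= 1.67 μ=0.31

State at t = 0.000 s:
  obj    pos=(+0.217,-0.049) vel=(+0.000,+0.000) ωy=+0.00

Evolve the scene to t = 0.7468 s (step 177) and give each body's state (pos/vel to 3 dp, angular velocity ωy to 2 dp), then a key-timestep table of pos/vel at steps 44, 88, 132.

State at t = 0.7468 s:
  obj    pos=(+2.102,-1.340) vel=(+5.048,-3.457) ωy=+100.27

Key-timestep trajectory:
   step    t(s)  obj.x    obj.z    obj.vx   obj.vz 
     44  0.1857   +0.334  -0.129  +1.255  -0.860
     88  0.3713   +0.683  -0.368  +2.510  -1.719
    132  0.5570   +1.266  -0.767  +3.765  -2.578


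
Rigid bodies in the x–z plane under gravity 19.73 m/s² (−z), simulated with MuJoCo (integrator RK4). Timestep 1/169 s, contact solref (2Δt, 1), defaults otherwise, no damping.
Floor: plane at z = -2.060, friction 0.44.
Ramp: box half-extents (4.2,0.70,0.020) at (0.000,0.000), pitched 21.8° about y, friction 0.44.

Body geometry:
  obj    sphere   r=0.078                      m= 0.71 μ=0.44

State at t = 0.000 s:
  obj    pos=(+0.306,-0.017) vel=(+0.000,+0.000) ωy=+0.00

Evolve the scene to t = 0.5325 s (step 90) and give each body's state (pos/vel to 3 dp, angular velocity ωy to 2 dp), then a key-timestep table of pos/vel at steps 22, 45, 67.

State at t = 0.5325 s:
  obj    pos=(+0.995,-0.293) vel=(+2.588,-1.035) ωy=+35.72

Key-timestep trajectory:
   step    t(s)  obj.x    obj.z    obj.vx   obj.vz 
     22  0.1302   +0.347  -0.033  +0.633  -0.253
     45  0.2663   +0.478  -0.086  +1.294  -0.518
     67  0.3964   +0.688  -0.170  +1.927  -0.771


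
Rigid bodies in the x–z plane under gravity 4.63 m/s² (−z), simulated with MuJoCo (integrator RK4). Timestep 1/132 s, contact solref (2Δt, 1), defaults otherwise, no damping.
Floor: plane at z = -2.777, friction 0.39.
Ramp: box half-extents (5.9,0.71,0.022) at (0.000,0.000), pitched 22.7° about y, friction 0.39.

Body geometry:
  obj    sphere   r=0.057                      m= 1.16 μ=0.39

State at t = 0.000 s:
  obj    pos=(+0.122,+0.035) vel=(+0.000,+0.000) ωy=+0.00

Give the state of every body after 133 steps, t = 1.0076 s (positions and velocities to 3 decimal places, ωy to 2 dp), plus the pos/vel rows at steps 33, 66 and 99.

State at t = 1.0076 s:
  obj    pos=(+0.720,-0.215) vel=(+1.186,-0.496) ωy=+22.55

Key-timestep trajectory:
   step    t(s)  obj.x    obj.z    obj.vx   obj.vz 
     33  0.2500   +0.159  +0.019  +0.294  -0.123
     66  0.5000   +0.269  -0.027  +0.589  -0.246
     99  0.7500   +0.453  -0.104  +0.883  -0.369


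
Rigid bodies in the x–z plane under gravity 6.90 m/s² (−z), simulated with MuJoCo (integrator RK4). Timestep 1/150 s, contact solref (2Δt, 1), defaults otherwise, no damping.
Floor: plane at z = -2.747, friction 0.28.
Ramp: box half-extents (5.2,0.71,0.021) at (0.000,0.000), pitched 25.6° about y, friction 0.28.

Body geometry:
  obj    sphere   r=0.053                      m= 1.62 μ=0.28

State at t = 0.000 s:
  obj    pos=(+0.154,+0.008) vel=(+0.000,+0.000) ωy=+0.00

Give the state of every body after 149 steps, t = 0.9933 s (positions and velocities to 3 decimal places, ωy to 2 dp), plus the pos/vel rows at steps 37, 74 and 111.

State at t = 0.9933 s:
  obj    pos=(+1.102,-0.446) vel=(+1.908,-0.914) ωy=+39.90

Key-timestep trajectory:
   step    t(s)  obj.x    obj.z    obj.vx   obj.vz 
     37  0.2467   +0.213  -0.020  +0.474  -0.227
     74  0.4933   +0.388  -0.104  +0.948  -0.454
    111  0.7400   +0.680  -0.244  +1.421  -0.681


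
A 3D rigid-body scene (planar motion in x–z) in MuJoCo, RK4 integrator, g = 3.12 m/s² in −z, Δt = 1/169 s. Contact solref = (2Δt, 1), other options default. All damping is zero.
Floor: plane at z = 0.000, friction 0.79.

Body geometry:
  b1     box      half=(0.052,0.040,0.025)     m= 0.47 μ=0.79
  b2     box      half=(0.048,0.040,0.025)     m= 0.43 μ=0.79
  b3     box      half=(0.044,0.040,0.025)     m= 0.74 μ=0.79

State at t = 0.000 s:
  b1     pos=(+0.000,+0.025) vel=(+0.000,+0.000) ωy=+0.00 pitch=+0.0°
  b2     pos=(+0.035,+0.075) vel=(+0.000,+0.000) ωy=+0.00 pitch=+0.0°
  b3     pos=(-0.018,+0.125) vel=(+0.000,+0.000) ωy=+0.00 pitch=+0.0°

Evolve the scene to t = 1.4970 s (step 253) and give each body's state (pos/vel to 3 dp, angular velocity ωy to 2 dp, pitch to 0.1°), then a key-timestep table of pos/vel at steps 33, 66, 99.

State at t = 1.4970 s:
  b1     pos=(+0.000,+0.025) vel=(+0.000,+0.000) ωy=+0.00 pitch=+0.0°
  b2     pos=(+0.035,+0.075) vel=(+0.000,+0.000) ωy=+0.00 pitch=+0.0°
  b3     pos=(-0.117,+0.025) vel=(+0.000,+0.000) ωy=+0.00 pitch=+180.0°

Key-timestep trajectory:
   step    t(s)  b1.x    b1.z    b1.vx   b1.vz   b2.x    b2.z    b2.vx   b2.vz   b3.x    b3.z    b3.vx   b3.vz 
     33  0.1953   +0.000  +0.025  +0.000  +0.000   +0.035  +0.075  +0.000  +0.000   -0.024  +0.123  -0.064  -0.029
     66  0.3905   +0.000  +0.025  +0.001  -0.001   +0.035  +0.075  +0.001  -0.001   -0.043  +0.099  -0.195  -0.033
     99  0.5858   +0.000  +0.025  +0.000  +0.000   +0.035  +0.075  +0.000  +0.000   -0.089  +0.076  -0.249  -0.301


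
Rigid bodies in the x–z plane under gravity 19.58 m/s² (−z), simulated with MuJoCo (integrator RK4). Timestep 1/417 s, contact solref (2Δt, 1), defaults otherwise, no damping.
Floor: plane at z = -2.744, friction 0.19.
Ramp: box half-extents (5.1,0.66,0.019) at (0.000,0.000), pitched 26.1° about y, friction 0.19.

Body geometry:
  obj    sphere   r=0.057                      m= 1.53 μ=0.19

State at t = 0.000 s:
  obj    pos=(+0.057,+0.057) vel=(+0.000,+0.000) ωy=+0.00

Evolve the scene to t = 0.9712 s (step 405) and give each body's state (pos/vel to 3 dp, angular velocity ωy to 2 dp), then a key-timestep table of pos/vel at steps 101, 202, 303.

State at t = 0.9712 s:
  obj    pos=(+2.663,-1.220) vel=(+5.367,-2.629) ωy=+104.82

Key-timestep trajectory:
   step    t(s)  obj.x    obj.z    obj.vx   obj.vz 
    101  0.2422   +0.219  -0.023  +1.339  -0.656
    202  0.4844   +0.705  -0.261  +2.677  -1.311
    303  0.7266   +1.516  -0.658  +4.015  -1.967


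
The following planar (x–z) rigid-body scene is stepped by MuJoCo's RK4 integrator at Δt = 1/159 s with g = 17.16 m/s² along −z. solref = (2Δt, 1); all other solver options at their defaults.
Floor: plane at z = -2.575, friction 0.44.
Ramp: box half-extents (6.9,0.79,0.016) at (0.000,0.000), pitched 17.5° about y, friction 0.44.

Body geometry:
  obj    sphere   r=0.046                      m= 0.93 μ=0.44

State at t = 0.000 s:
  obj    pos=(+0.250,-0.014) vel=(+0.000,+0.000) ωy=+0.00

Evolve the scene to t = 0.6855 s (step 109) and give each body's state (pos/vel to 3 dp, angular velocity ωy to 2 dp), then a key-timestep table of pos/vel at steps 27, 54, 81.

State at t = 0.6855 s:
  obj    pos=(+1.076,-0.274) vel=(+2.410,-0.760) ωy=+54.92

Key-timestep trajectory:
   step    t(s)  obj.x    obj.z    obj.vx   obj.vz 
     27  0.1698   +0.301  -0.030  +0.597  -0.188
     54  0.3396   +0.453  -0.078  +1.194  -0.376
     81  0.5094   +0.706  -0.158  +1.791  -0.565


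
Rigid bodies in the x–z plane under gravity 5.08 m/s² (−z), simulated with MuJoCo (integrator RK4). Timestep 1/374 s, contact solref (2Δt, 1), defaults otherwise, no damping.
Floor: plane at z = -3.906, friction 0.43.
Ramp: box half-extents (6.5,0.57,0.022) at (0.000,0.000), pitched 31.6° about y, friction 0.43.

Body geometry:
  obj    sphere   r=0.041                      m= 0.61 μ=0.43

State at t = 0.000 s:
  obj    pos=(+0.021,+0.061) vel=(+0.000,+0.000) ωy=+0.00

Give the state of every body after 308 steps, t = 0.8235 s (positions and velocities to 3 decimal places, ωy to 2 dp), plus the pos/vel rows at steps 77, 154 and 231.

State at t = 0.8235 s:
  obj    pos=(+0.570,-0.277) vel=(+1.334,-0.820) ωy=+38.19

Key-timestep trajectory:
   step    t(s)  obj.x    obj.z    obj.vx   obj.vz 
     77  0.2059   +0.055  +0.040  +0.333  -0.205
    154  0.4118   +0.158  -0.023  +0.667  -0.410
    231  0.6176   +0.330  -0.129  +1.000  -0.615


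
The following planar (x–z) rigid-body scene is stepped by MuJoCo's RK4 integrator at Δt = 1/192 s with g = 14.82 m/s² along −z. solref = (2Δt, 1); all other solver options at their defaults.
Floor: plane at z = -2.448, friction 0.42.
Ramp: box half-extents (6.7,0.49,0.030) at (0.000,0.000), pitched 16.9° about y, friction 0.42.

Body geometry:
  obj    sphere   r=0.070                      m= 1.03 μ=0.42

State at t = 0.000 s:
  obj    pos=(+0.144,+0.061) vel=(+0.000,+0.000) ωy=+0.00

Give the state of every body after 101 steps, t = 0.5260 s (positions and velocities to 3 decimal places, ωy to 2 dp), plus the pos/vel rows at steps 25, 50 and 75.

State at t = 0.5260 s:
  obj    pos=(+0.551,-0.063) vel=(+1.549,-0.471) ωy=+23.12

Key-timestep trajectory:
   step    t(s)  obj.x    obj.z    obj.vx   obj.vz 
     25  0.1302   +0.169  +0.053  +0.384  -0.117
     50  0.2604   +0.244  +0.030  +0.767  -0.233
     75  0.3906   +0.369  -0.008  +1.150  -0.349


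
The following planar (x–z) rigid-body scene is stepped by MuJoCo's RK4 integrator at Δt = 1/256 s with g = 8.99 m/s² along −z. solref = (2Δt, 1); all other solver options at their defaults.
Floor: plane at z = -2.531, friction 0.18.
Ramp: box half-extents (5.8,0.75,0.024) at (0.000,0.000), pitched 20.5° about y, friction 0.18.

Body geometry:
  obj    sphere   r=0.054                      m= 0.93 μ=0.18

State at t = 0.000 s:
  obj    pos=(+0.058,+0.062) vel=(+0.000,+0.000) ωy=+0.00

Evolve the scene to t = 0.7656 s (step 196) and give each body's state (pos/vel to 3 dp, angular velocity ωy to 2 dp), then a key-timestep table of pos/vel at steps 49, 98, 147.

State at t = 0.7656 s:
  obj    pos=(+0.675,-0.169) vel=(+1.613,-0.603) ωy=+31.88

Key-timestep trajectory:
   step    t(s)  obj.x    obj.z    obj.vx   obj.vz 
     49  0.1914   +0.097  +0.047  +0.403  -0.151
     98  0.3828   +0.212  +0.004  +0.806  -0.302
    147  0.5742   +0.405  -0.068  +1.210  -0.452


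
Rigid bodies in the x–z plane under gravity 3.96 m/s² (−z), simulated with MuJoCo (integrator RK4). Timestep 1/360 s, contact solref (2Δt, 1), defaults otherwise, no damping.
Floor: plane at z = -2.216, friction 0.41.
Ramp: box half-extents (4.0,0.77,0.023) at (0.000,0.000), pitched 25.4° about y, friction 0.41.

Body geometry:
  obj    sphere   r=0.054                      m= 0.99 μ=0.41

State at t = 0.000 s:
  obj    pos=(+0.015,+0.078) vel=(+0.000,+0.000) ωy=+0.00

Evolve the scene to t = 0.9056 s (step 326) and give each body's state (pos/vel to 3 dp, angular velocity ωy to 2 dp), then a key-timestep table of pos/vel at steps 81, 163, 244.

State at t = 0.9056 s:
  obj    pos=(+0.464,-0.135) vel=(+0.993,-0.471) ωy=+20.34

Key-timestep trajectory:
   step    t(s)  obj.x    obj.z    obj.vx   obj.vz 
     81  0.2250   +0.043  +0.065  +0.247  -0.117
    163  0.4528   +0.127  +0.025  +0.496  -0.236
    244  0.6778   +0.267  -0.041  +0.743  -0.353


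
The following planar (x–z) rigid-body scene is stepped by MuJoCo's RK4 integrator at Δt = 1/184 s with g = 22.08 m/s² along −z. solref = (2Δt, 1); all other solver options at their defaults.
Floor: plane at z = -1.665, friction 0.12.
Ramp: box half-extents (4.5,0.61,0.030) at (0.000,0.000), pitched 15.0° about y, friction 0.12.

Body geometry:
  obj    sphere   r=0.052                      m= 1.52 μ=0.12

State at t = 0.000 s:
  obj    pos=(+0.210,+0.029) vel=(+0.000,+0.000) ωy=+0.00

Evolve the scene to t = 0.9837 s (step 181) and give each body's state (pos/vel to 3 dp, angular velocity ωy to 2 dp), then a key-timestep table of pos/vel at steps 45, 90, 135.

State at t = 0.9837 s:
  obj    pos=(+2.118,-0.483) vel=(+3.879,-1.039) ωy=+77.20

Key-timestep trajectory:
   step    t(s)  obj.x    obj.z    obj.vx   obj.vz 
     45  0.2446   +0.328  -0.003  +0.964  -0.258
     90  0.4891   +0.682  -0.098  +1.929  -0.517
    135  0.7337   +1.271  -0.256  +2.893  -0.775


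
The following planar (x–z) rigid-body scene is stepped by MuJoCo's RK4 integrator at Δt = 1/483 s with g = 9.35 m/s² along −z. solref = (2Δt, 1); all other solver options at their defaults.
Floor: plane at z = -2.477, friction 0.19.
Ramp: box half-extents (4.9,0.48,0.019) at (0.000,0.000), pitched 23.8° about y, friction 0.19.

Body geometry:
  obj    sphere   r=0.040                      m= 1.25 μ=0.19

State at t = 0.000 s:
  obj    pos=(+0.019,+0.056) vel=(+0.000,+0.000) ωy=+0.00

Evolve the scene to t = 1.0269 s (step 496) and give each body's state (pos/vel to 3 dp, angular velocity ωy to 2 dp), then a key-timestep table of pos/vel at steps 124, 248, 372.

State at t = 1.0269 s:
  obj    pos=(+1.319,-0.517) vel=(+2.532,-1.117) ωy=+69.18

Key-timestep trajectory:
   step    t(s)  obj.x    obj.z    obj.vx   obj.vz 
    124  0.2567   +0.100  +0.020  +0.633  -0.279
    248  0.5135   +0.344  -0.087  +1.266  -0.558
    372  0.7702   +0.750  -0.267  +1.899  -0.838


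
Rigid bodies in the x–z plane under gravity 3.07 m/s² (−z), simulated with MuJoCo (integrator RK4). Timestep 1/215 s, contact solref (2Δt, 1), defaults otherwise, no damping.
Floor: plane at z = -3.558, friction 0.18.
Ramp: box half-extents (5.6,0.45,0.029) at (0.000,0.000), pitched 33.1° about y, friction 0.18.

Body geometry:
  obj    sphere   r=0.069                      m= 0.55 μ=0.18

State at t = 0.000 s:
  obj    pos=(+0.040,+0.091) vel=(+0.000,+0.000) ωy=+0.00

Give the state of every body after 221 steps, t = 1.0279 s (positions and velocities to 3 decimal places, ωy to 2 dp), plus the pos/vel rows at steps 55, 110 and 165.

State at t = 1.0279 s:
  obj    pos=(+0.578,-0.260) vel=(+1.048,-0.676) ωy=+17.26

Key-timestep trajectory:
   step    t(s)  obj.x    obj.z    obj.vx   obj.vz 
     55  0.2558   +0.073  +0.069  +0.261  -0.168
    110  0.5116   +0.173  +0.004  +0.522  -0.337
    165  0.7674   +0.340  -0.104  +0.781  -0.508


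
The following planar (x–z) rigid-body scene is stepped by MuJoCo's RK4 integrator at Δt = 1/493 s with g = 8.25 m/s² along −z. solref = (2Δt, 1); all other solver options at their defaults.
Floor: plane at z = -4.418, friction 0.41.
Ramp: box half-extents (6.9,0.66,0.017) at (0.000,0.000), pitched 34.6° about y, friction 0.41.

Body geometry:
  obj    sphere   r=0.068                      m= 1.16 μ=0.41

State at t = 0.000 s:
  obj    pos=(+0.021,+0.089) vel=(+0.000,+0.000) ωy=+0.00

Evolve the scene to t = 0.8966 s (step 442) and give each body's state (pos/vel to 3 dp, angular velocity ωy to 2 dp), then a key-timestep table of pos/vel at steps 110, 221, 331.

State at t = 0.8966 s:
  obj    pos=(+1.128,-0.675) vel=(+2.470,-1.704) ωy=+44.12

Key-timestep trajectory:
   step    t(s)  obj.x    obj.z    obj.vx   obj.vz 
    110  0.2231   +0.090  +0.042  +0.615  -0.424
    221  0.4483   +0.298  -0.102  +1.235  -0.852
    331  0.6714   +0.642  -0.339  +1.849  -1.276
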